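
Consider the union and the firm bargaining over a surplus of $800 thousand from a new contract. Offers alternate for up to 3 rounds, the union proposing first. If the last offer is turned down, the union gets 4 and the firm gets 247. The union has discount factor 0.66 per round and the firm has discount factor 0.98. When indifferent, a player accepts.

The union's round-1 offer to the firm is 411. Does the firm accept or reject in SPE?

Reject

Round 3 (the union proposes): the firm gets 247 if talks fail, so the union offers 247 and keeps 553.
Round 2 (the firm proposes): the union can get 553 next round, worth 0.66 × 553 = 364.98 now. The firm offers 364.98 and keeps 800 − 364.98 = 435.02.
So by rejecting in round 1, the firm gets 435.02 next round, worth 0.98 × 435.02 = 426.3196 now.
Offer 411 < 426.3196, so the firm rejects.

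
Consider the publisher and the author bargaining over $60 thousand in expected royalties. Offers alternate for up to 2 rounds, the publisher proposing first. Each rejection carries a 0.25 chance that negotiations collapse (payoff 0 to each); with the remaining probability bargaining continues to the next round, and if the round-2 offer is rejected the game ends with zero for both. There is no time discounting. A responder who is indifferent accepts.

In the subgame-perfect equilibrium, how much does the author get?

By backward induction:
Round 2 (the author proposes): rejection yields 0 for the publisher; the author offers 0 and keeps 60.
Round 1 (the publisher proposes): rejecting gives the author an expected 0.75 × 60 = 45, so the publisher offers 45, keeping 15.

45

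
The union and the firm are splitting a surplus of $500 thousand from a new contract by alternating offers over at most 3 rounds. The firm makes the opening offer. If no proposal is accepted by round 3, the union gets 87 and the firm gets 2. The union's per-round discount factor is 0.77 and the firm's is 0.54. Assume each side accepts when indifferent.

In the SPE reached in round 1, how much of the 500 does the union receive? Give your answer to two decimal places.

213.27

Round 3 (the firm proposes): the union gets 87 if talks fail, so the firm offers 87 and keeps 413.
Round 2 (the union proposes): the firm can get 413 next round, worth 0.54 × 413 = 223.02 now. The union offers 223.02 and keeps 500 − 223.02 = 276.98.
Round 1 (the firm proposes): the union can get 276.98 next round, worth 0.77 × 276.98 = 213.2746 now, so the firm offers 213.2746, keeping 286.7254.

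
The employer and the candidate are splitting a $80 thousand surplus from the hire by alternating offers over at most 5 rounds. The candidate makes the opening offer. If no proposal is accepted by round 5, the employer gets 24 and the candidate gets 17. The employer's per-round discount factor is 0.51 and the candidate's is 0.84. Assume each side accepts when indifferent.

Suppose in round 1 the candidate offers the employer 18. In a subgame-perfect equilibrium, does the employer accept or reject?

Accept

Round 5 (the candidate proposes): the employer gets 24 if talks fail, so the candidate offers 24 and keeps 56.
Round 4 (the employer proposes): the candidate can get 56 next round, worth 0.84 × 56 = 47.04 now, so the employer offers 47.04, keeping 32.96.
Round 3 (the candidate proposes): the employer can get 32.96 next round, worth 0.51 × 32.96 = 16.8096 now, so the candidate offers 16.8096, keeping 63.1904.
Round 2 (the employer proposes): the candidate can get 63.1904 next round, worth 0.84 × 63.1904 = 53.079936 now. The employer offers 53.079936 and keeps 80 − 53.079936 = 26.920064.
So by rejecting in round 1, the employer gets 26.920064 next round, worth 0.51 × 26.920064 = 13.72923264 now.
Offer 18 ≥ 13.72923264, so the employer accepts.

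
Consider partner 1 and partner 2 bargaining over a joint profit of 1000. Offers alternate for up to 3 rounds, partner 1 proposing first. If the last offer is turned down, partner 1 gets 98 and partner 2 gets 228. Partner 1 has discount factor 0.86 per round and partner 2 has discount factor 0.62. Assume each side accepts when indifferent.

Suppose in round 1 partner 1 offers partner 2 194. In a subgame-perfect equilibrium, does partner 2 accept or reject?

Reject

Round 3 (partner 1 proposes): partner 2 gets 228 if talks fail, so partner 1 offers 228 and keeps 772.
Round 2 (partner 2 proposes): partner 1 can get 772 next round, worth 0.86 × 772 = 663.92 now. Partner 2 offers 663.92 and keeps 1000 − 663.92 = 336.08.
So by rejecting in round 1, partner 2 gets 336.08 next round, worth 0.62 × 336.08 = 208.3696 now.
Offer 194 < 208.3696, so partner 2 rejects.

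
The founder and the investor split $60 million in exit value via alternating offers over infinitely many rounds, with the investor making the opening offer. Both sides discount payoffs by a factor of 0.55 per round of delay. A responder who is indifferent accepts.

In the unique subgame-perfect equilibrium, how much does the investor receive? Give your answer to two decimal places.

When the investor proposes, the founder accepts any offer worth at least 0.55 times what the founder would get by proposing next round; and vice versa.
This gives x = 60 − 0.55y and y = 60 − 0.55x, where x and y are each side's share when it proposes.
Hence (1 − 0.55·0.55)x = 60(1 − 0.55), i.e. 0.6975·x = 27.
x ≈ 38.7097; the founder's share is 60 − x ≈ 21.2903.

38.71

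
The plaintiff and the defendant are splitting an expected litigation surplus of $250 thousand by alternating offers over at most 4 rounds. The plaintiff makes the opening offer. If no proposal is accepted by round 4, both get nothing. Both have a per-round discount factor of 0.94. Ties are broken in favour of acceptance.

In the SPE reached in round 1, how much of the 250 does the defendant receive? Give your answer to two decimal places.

Solve by backward induction from round 4.
Round 4 (the defendant proposes): rejection yields 0 for the plaintiff; the defendant offers 0 and keeps 250.
Round 3 (the plaintiff proposes): the defendant can get 250 next round, worth 0.94 × 250 = 235 now; the plaintiff offers that and keeps 15.
Round 2 (the defendant proposes): the plaintiff can get 15 next round, worth 0.94 × 15 = 14.1 now; the defendant offers that and keeps 235.9.
Round 1 (the plaintiff proposes): the defendant can get 235.9 next round, worth 0.94 × 235.9 = 221.746 now, so the plaintiff offers 221.746, keeping 28.254.

221.75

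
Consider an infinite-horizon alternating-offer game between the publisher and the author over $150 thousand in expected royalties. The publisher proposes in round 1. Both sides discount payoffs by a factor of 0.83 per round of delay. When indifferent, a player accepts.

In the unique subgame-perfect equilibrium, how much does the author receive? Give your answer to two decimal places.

When the publisher proposes, the author accepts any offer worth at least 0.83 times what the author would get by proposing next round; and vice versa.
This gives x = 150 − 0.83y and y = 150 − 0.83x, where x and y are each side's share when it proposes.
Hence (1 − 0.83·0.83)x = 150(1 − 0.83), i.e. 0.3111·x = 25.5.
x ≈ 81.9672; the author's share is 150 − x ≈ 68.0328.

68.03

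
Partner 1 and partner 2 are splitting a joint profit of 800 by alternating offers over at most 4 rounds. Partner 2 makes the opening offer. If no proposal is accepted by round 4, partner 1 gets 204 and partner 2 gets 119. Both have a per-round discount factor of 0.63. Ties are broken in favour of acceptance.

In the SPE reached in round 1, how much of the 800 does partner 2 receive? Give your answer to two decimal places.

Round 4 (partner 1 proposes): partner 2 gets 119 if talks fail, so partner 1 offers 119 and keeps 681.
Round 3 (partner 2 proposes): partner 1 can get 681 next round, worth 0.63 × 681 = 429.03 now. Partner 2 offers 429.03 and keeps 800 − 429.03 = 370.97.
Round 2 (partner 1 proposes): partner 2 can get 370.97 next round, worth 0.63 × 370.97 = 233.7111 now. Partner 1 offers 233.7111 and keeps 800 − 233.7111 = 566.2889.
Round 1 (partner 2 proposes): partner 1 can get 566.2889 next round, worth 0.63 × 566.2889 = 356.762007 now, so partner 2 offers 356.762007, keeping 443.237993.

443.24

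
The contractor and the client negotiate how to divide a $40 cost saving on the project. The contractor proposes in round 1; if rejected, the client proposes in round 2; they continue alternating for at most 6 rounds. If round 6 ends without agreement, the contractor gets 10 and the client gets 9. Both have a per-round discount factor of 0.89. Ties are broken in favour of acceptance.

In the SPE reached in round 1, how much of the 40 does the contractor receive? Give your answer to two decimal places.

Round 6 (the client proposes): the contractor gets 10 if talks fail, so the client offers 10 and keeps 30.
Round 5 (the contractor proposes): the client can get 30 next round, worth 0.89 × 30 = 26.7 now; the contractor offers that and keeps 13.3.
Round 4 (the client proposes): the contractor can get 13.3 next round, worth 0.89 × 13.3 = 11.837 now. The client offers 11.837 and keeps 40 − 11.837 = 28.163.
Round 3 (the contractor proposes): the client can get 28.163 next round, worth 0.89 × 28.163 = 25.06507 now, so the contractor offers 25.06507, keeping 14.93493.
Round 2 (the client proposes): the contractor can get 14.93493 next round, worth 0.89 × 14.93493 = 13.2920877 now, so the client offers 13.2920877, keeping 26.7079123.
Round 1 (the contractor proposes): the client can get 26.7079123 next round, worth 0.89 × 26.7079123 = 23.770041947 now; the contractor offers that and keeps 16.229958053.

16.23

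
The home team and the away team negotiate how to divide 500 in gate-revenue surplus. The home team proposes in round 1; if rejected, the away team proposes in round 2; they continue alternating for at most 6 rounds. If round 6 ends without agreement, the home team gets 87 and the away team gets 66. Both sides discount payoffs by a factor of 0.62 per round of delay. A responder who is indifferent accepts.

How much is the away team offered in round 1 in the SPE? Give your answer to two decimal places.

Round 6 (the away team proposes): the home team gets 87 if talks fail, so the away team offers 87 and keeps 413.
Round 5 (the home team proposes): the away team can get 413 next round, worth 0.62 × 413 = 256.06 now; the home team offers that and keeps 243.94.
Round 4 (the away team proposes): the home team can get 243.94 next round, worth 0.62 × 243.94 = 151.2428 now, so the away team offers 151.2428, keeping 348.7572.
Round 3 (the home team proposes): the away team can get 348.7572 next round, worth 0.62 × 348.7572 = 216.229464 now, so the home team offers 216.229464, keeping 283.770536.
Round 2 (the away team proposes): the home team can get 283.770536 next round, worth 0.62 × 283.770536 = 175.93773232 now, so the away team offers 175.93773232, keeping 324.06226768.
Round 1 (the home team proposes): the away team can get 324.06226768 next round, worth 0.62 × 324.06226768 = 200.9186059616 now; the home team offers that and keeps 299.0813940384.

200.92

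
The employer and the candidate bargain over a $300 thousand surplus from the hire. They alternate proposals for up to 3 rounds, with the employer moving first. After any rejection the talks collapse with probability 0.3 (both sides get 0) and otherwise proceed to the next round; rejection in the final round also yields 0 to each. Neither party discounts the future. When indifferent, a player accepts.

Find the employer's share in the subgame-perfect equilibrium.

Round 3 (the employer proposes): the candidate will accept anything ≥ 0, so the employer offers 0 and keeps 300.
Round 2 (the candidate proposes): rejecting gives the employer an expected 0.7 × 300 = 210. The candidate offers 210 and keeps 300 − 210 = 90.
Round 1 (the employer proposes): rejecting gives the candidate an expected 0.7 × 90 = 63. The employer offers 63 and keeps 300 − 63 = 237.

237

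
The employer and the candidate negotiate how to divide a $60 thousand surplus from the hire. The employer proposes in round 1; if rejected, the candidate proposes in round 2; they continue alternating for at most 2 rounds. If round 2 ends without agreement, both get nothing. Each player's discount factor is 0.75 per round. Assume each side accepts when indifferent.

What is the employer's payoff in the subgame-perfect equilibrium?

15

Round 2 (the candidate proposes): rejection yields 0 for the employer; the candidate offers 0 and keeps 60.
Round 1 (the employer proposes): the candidate can get 60 next round, worth 0.75 × 60 = 45 now; the employer offers that and keeps 15.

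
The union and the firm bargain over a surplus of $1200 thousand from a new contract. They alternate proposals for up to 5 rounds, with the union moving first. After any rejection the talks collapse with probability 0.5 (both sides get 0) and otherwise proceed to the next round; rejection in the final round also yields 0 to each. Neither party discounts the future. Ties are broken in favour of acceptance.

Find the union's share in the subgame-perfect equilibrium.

Round 5 (the union proposes): rejection yields 0 for the firm; the union offers 0 and keeps 1200.
Round 4 (the firm proposes): rejecting gives the union an expected 0.5 × 1200 = 600. The firm offers 600 and keeps 1200 − 600 = 600.
Round 3 (the union proposes): rejecting gives the firm an expected 0.5 × 600 = 300; the union offers that and keeps 900.
Round 2 (the firm proposes): rejecting gives the union an expected 0.5 × 900 = 450; the firm offers that and keeps 750.
Round 1 (the union proposes): rejecting gives the firm an expected 0.5 × 750 = 375; the union offers that and keeps 825.

825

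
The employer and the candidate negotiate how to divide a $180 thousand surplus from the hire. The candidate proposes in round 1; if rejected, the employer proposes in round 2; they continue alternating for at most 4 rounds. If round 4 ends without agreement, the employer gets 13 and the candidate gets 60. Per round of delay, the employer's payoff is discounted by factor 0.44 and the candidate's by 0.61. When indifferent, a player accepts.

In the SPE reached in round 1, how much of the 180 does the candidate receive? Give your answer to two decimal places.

Round 4 (the employer proposes): the candidate gets 60 if talks fail, so the employer offers 60 and keeps 120.
Round 3 (the candidate proposes): the employer can get 120 next round, worth 0.44 × 120 = 52.8 now. The candidate offers 52.8 and keeps 180 − 52.8 = 127.2.
Round 2 (the employer proposes): the candidate can get 127.2 next round, worth 0.61 × 127.2 = 77.592 now. The employer offers 77.592 and keeps 180 − 77.592 = 102.408.
Round 1 (the candidate proposes): the employer can get 102.408 next round, worth 0.44 × 102.408 = 45.05952 now, so the candidate offers 45.05952, keeping 134.94048.

134.94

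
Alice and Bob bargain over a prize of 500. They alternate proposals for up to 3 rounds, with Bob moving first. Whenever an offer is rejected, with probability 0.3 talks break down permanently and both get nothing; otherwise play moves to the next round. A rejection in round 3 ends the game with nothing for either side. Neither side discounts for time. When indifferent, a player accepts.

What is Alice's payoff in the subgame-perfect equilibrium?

By backward induction:
Round 3 (Bob proposes): Alice will accept anything ≥ 0, so Bob offers 0 and keeps 500.
Round 2 (Alice proposes): rejecting gives Bob an expected 0.7 × 500 = 350; Alice offers that and keeps 150.
Round 1 (Bob proposes): rejecting gives Alice an expected 0.7 × 150 = 105, so Bob offers 105, keeping 395.

105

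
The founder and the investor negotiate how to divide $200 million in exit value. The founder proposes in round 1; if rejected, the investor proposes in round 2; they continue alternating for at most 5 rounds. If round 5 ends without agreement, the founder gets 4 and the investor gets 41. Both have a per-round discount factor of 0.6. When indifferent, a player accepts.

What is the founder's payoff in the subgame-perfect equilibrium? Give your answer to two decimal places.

129.41

Round 5 (the founder proposes): the investor gets 41 if talks fail, so the founder offers 41 and keeps 159.
Round 4 (the investor proposes): the founder can get 159 next round, worth 0.6 × 159 = 95.4 now; the investor offers that and keeps 104.6.
Round 3 (the founder proposes): the investor can get 104.6 next round, worth 0.6 × 104.6 = 62.76 now; the founder offers that and keeps 137.24.
Round 2 (the investor proposes): the founder can get 137.24 next round, worth 0.6 × 137.24 = 82.344 now. The investor offers 82.344 and keeps 200 − 82.344 = 117.656.
Round 1 (the founder proposes): the investor can get 117.656 next round, worth 0.6 × 117.656 = 70.5936 now; the founder offers that and keeps 129.4064.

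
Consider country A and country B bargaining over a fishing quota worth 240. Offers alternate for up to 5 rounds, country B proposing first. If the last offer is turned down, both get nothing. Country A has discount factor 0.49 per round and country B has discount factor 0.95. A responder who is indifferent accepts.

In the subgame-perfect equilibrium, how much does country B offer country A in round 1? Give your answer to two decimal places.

8.62

Round 5 (country B proposes): rejection yields 0 for country A; country B offers 0 and keeps 240.
Round 4 (country A proposes): country B can get 240 next round, worth 0.95 × 240 = 228 now. Country A offers 228 and keeps 240 − 228 = 12.
Round 3 (country B proposes): country A can get 12 next round, worth 0.49 × 12 = 5.88 now. Country B offers 5.88 and keeps 240 − 5.88 = 234.12.
Round 2 (country A proposes): country B can get 234.12 next round, worth 0.95 × 234.12 = 222.414 now; country A offers that and keeps 17.586.
Round 1 (country B proposes): country A can get 17.586 next round, worth 0.49 × 17.586 = 8.61714 now; country B offers that and keeps 231.38286.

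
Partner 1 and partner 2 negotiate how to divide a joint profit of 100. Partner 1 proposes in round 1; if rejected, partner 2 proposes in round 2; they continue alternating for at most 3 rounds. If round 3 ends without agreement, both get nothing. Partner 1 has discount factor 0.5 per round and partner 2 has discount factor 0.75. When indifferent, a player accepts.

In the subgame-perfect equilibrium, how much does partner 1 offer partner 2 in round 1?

37.5

Round 3 (partner 1 proposes): partner 2 will accept anything ≥ 0, so partner 1 offers 0 and keeps 100.
Round 2 (partner 2 proposes): partner 1 can get 100 next round, worth 0.5 × 100 = 50 now, so partner 2 offers 50, keeping 50.
Round 1 (partner 1 proposes): partner 2 can get 50 next round, worth 0.75 × 50 = 37.5 now, so partner 1 offers 37.5, keeping 62.5.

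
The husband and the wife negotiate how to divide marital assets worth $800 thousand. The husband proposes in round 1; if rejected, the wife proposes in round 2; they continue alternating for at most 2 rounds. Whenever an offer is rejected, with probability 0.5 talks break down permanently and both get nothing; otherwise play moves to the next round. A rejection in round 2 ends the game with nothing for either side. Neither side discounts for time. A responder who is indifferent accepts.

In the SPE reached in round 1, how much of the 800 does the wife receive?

400

By backward induction:
Round 2 (the wife proposes): rejection yields 0 for the husband; the wife offers 0 and keeps 800.
Round 1 (the husband proposes): rejecting gives the wife an expected 0.5 × 800 = 400; the husband offers that and keeps 400.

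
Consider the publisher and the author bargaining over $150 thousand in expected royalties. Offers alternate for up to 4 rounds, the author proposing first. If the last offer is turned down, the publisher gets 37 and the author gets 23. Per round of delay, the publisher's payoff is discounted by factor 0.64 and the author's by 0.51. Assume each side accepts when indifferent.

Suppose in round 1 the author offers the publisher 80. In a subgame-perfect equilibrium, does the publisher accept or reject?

Accept

Round 4 (the publisher proposes): the author gets 23 if talks fail, so the publisher offers 23 and keeps 127.
Round 3 (the author proposes): the publisher can get 127 next round, worth 0.64 × 127 = 81.28 now. The author offers 81.28 and keeps 150 − 81.28 = 68.72.
Round 2 (the publisher proposes): the author can get 68.72 next round, worth 0.51 × 68.72 = 35.0472 now. The publisher offers 35.0472 and keeps 150 − 35.0472 = 114.9528.
So by rejecting in round 1, the publisher gets 114.9528 next round, worth 0.64 × 114.9528 = 73.569792 now.
Offer 80 ≥ 73.569792, so the publisher accepts.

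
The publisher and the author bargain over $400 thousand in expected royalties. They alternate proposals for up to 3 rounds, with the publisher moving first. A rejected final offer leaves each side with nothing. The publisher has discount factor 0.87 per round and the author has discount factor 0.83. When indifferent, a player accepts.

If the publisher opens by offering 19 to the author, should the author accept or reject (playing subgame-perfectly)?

Reject

Round 3 (the publisher proposes): the author will accept anything ≥ 0, so the publisher offers 0 and keeps 400.
Round 2 (the author proposes): the publisher can get 400 next round, worth 0.87 × 400 = 348 now; the author offers that and keeps 52.
So by rejecting in round 1, the author gets 52 next round, worth 0.83 × 52 = 43.16 now.
Offer 19 < 43.16, so the author rejects.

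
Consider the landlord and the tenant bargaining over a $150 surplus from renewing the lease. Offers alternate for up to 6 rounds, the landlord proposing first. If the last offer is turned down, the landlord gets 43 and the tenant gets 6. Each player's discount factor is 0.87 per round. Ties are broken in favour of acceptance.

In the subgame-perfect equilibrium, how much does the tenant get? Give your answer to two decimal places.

83.14

Work backward from the last round.
Round 6 (the tenant proposes): the landlord gets 43 if talks fail, so the tenant offers 43 and keeps 107.
Round 5 (the landlord proposes): the tenant can get 107 next round, worth 0.87 × 107 = 93.09 now. The landlord offers 93.09 and keeps 150 − 93.09 = 56.91.
Round 4 (the tenant proposes): the landlord can get 56.91 next round, worth 0.87 × 56.91 = 49.5117 now; the tenant offers that and keeps 100.4883.
Round 3 (the landlord proposes): the tenant can get 100.4883 next round, worth 0.87 × 100.4883 = 87.424821 now. The landlord offers 87.424821 and keeps 150 − 87.424821 = 62.575179.
Round 2 (the tenant proposes): the landlord can get 62.575179 next round, worth 0.87 × 62.575179 = 54.44040573 now. The tenant offers 54.44040573 and keeps 150 − 54.44040573 = 95.55959427.
Round 1 (the landlord proposes): the tenant can get 95.55959427 next round, worth 0.87 × 95.55959427 = 83.1368470149 now; the landlord offers that and keeps 66.8631529851.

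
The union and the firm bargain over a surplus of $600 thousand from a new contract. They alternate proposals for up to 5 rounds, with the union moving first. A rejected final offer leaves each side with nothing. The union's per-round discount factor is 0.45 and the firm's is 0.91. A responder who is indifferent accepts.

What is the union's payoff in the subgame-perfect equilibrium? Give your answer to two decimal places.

176.73

Round 5 (the union proposes): rejection yields 0 for the firm; the union offers 0 and keeps 600.
Round 4 (the firm proposes): the union can get 600 next round, worth 0.45 × 600 = 270 now, so the firm offers 270, keeping 330.
Round 3 (the union proposes): the firm can get 330 next round, worth 0.91 × 330 = 300.3 now; the union offers that and keeps 299.7.
Round 2 (the firm proposes): the union can get 299.7 next round, worth 0.45 × 299.7 = 134.865 now. The firm offers 134.865 and keeps 600 − 134.865 = 465.135.
Round 1 (the union proposes): the firm can get 465.135 next round, worth 0.91 × 465.135 = 423.27285 now; the union offers that and keeps 176.72715.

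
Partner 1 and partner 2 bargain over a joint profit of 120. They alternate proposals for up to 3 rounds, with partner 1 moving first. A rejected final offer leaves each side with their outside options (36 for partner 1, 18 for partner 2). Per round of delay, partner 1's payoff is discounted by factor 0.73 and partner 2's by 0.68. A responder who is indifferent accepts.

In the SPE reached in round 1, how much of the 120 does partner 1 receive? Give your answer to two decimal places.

Round 3 (partner 1 proposes): partner 2 gets 18 if talks fail, so partner 1 offers 18 and keeps 102.
Round 2 (partner 2 proposes): partner 1 can get 102 next round, worth 0.73 × 102 = 74.46 now; partner 2 offers that and keeps 45.54.
Round 1 (partner 1 proposes): partner 2 can get 45.54 next round, worth 0.68 × 45.54 = 30.9672 now, so partner 1 offers 30.9672, keeping 89.0328.

89.03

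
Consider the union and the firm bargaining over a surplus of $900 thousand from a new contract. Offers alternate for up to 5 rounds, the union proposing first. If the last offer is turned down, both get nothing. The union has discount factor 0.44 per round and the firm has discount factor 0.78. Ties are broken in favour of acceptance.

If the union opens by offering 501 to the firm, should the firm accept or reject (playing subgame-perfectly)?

Round 5 (the union proposes): the firm will accept anything ≥ 0, so the union offers 0 and keeps 900.
Round 4 (the firm proposes): the union can get 900 next round, worth 0.44 × 900 = 396 now. The firm offers 396 and keeps 900 − 396 = 504.
Round 3 (the union proposes): the firm can get 504 next round, worth 0.78 × 504 = 393.12 now. The union offers 393.12 and keeps 900 − 393.12 = 506.88.
Round 2 (the firm proposes): the union can get 506.88 next round, worth 0.44 × 506.88 = 223.0272 now; the firm offers that and keeps 676.9728.
So by rejecting in round 1, the firm gets 676.9728 next round, worth 0.78 × 676.9728 = 528.038784 now.
Offer 501 < 528.038784, so the firm rejects.

Reject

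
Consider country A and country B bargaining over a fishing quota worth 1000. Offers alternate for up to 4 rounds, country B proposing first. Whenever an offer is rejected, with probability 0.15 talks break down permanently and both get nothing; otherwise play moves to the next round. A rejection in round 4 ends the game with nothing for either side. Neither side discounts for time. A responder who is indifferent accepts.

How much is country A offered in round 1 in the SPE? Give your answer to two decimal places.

By backward induction:
Round 4 (country A proposes): rejection yields 0 for country B; country A offers 0 and keeps 1000.
Round 3 (country B proposes): rejecting gives country A an expected 0.85 × 1000 = 850, so country B offers 850, keeping 150.
Round 2 (country A proposes): rejecting gives country B an expected 0.85 × 150 = 127.5; country A offers that and keeps 872.5.
Round 1 (country B proposes): rejecting gives country A an expected 0.85 × 872.5 = 741.625; country B offers that and keeps 258.375.

741.63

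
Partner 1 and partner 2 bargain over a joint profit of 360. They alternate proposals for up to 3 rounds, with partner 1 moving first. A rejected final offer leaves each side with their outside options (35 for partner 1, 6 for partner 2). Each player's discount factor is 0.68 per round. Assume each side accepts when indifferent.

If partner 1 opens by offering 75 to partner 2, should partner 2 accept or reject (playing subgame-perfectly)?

Reject

Round 3 (partner 1 proposes): partner 2 gets 6 if talks fail, so partner 1 offers 6 and keeps 354.
Round 2 (partner 2 proposes): partner 1 can get 354 next round, worth 0.68 × 354 = 240.72 now; partner 2 offers that and keeps 119.28.
So by rejecting in round 1, partner 2 gets 119.28 next round, worth 0.68 × 119.28 = 81.1104 now.
Offer 75 < 81.1104, so partner 2 rejects.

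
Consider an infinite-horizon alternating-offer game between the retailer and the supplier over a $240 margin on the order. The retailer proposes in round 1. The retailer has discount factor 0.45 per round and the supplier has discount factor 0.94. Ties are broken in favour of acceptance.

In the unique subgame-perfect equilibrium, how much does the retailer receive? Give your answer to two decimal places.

Let x be the retailer's share when the retailer proposes and y be the supplier's share when the supplier proposes.
The supplier accepts iff offered ≥ 0.94·y, so x = 240 − 0.94y. Symmetrically y = 240 − 0.45x.
Substituting: x = 240 − 0.94(240 − 0.45x), giving x(1 − 0.45·0.94) = 240(1 − 0.94).
So x = 240 × 0.06 / 0.577 ≈ 24.9567, and the supplier receives 240 − x ≈ 215.0433.

24.96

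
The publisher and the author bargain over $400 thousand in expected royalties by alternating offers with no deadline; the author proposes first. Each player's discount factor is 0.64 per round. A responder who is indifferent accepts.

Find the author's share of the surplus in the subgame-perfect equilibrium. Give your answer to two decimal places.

243.90

In a stationary SPE each proposer offers the other exactly their discounted continuation value.
If the author keeps x when proposing and the publisher keeps y when proposing, then x = 400 − 0.64y and y = 400 − 0.64x.
Solving: x = 400(1 − 0.64) / (1 − 0.64·0.64) = 144 / 0.5904 ≈ 243.9024.
The publisher gets 400 − 243.9024 ≈ 156.0976.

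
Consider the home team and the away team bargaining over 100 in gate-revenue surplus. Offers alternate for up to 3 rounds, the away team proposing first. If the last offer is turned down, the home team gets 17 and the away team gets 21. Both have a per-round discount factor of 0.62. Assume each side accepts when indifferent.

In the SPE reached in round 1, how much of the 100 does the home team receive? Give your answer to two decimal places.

Round 3 (the away team proposes): the home team gets 17 if talks fail, so the away team offers 17 and keeps 83.
Round 2 (the home team proposes): the away team can get 83 next round, worth 0.62 × 83 = 51.46 now, so the home team offers 51.46, keeping 48.54.
Round 1 (the away team proposes): the home team can get 48.54 next round, worth 0.62 × 48.54 = 30.0948 now. The away team offers 30.0948 and keeps 100 − 30.0948 = 69.9052.

30.09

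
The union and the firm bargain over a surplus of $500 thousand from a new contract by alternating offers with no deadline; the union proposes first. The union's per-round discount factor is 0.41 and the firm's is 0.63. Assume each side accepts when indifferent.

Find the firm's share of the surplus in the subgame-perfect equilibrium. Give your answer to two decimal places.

When the union proposes, the firm accepts any offer worth at least 0.63 times what the firm would get by proposing next round; and vice versa.
This gives x = 500 − 0.63y and y = 500 − 0.41x, where x and y are each side's share when it proposes.
Hence (1 − 0.63·0.41)x = 500(1 − 0.63), i.e. 0.7417·x = 185.
x ≈ 249.4270; the firm's share is 500 − x ≈ 250.5730.

250.57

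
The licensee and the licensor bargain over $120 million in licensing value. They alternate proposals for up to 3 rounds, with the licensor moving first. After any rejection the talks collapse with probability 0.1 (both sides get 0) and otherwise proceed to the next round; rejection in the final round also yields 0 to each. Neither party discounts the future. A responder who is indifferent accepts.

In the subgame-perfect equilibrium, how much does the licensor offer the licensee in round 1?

10.8

Round 3 (the licensor proposes): the licensee will accept anything ≥ 0, so the licensor offers 0 and keeps 120.
Round 2 (the licensee proposes): rejecting gives the licensor an expected 0.9 × 120 = 108, so the licensee offers 108, keeping 12.
Round 1 (the licensor proposes): rejecting gives the licensee an expected 0.9 × 12 = 10.8, so the licensor offers 10.8, keeping 109.2.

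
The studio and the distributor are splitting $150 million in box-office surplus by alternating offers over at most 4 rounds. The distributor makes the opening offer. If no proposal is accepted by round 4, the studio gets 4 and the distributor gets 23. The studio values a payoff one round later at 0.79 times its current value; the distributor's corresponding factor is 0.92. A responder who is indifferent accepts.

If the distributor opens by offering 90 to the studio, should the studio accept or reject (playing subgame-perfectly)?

Accept

Round 4 (the studio proposes): the distributor gets 23 if talks fail, so the studio offers 23 and keeps 127.
Round 3 (the distributor proposes): the studio can get 127 next round, worth 0.79 × 127 = 100.33 now, so the distributor offers 100.33, keeping 49.67.
Round 2 (the studio proposes): the distributor can get 49.67 next round, worth 0.92 × 49.67 = 45.6964 now. The studio offers 45.6964 and keeps 150 − 45.6964 = 104.3036.
So by rejecting in round 1, the studio gets 104.3036 next round, worth 0.79 × 104.3036 = 82.399844 now.
Offer 90 ≥ 82.399844, so the studio accepts.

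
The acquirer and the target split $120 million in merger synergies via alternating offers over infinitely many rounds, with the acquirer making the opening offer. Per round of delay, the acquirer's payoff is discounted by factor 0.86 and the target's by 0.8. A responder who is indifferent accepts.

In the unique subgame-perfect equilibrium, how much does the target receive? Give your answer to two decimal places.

Let x be the acquirer's share when the acquirer proposes and y be the target's share when the target proposes.
The target accepts iff offered ≥ 0.8·y, so x = 120 − 0.8y. Symmetrically y = 120 − 0.86x.
Substituting: x = 120 − 0.8(120 − 0.86x), giving x(1 − 0.86·0.8) = 120(1 − 0.8).
So x = 120 × 0.2 / 0.312 ≈ 76.9231, and the target receives 120 − x ≈ 43.0769.

43.08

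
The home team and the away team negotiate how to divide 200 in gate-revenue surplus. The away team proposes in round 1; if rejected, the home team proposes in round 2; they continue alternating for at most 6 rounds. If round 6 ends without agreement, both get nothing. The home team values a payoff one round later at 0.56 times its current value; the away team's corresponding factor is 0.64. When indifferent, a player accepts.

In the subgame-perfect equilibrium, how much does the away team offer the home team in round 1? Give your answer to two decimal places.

Work backward from the last round.
Round 6 (the home team proposes): the away team will accept anything ≥ 0, so the home team offers 0 and keeps 200.
Round 5 (the away team proposes): the home team can get 200 next round, worth 0.56 × 200 = 112 now. The away team offers 112 and keeps 200 − 112 = 88.
Round 4 (the home team proposes): the away team can get 88 next round, worth 0.64 × 88 = 56.32 now. The home team offers 56.32 and keeps 200 − 56.32 = 143.68.
Round 3 (the away team proposes): the home team can get 143.68 next round, worth 0.56 × 143.68 = 80.4608 now. The away team offers 80.4608 and keeps 200 − 80.4608 = 119.5392.
Round 2 (the home team proposes): the away team can get 119.5392 next round, worth 0.64 × 119.5392 = 76.505088 now; the home team offers that and keeps 123.494912.
Round 1 (the away team proposes): the home team can get 123.494912 next round, worth 0.56 × 123.494912 = 69.15715072 now; the away team offers that and keeps 130.84284928.

69.16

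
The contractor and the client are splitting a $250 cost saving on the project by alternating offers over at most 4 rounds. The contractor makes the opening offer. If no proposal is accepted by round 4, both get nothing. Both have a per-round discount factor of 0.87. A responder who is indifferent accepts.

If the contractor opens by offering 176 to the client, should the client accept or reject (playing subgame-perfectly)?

Round 4 (the client proposes): the contractor will accept anything ≥ 0, so the client offers 0 and keeps 250.
Round 3 (the contractor proposes): the client can get 250 next round, worth 0.87 × 250 = 217.5 now, so the contractor offers 217.5, keeping 32.5.
Round 2 (the client proposes): the contractor can get 32.5 next round, worth 0.87 × 32.5 = 28.275 now. The client offers 28.275 and keeps 250 − 28.275 = 221.725.
So by rejecting in round 1, the client gets 221.725 next round, worth 0.87 × 221.725 = 192.90075 now.
Offer 176 < 192.90075, so the client rejects.

Reject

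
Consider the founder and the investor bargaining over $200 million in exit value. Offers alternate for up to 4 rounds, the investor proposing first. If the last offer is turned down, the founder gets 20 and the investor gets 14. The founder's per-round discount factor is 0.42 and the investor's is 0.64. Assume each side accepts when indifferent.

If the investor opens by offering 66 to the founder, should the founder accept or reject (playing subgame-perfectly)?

Accept

Round 4 (the founder proposes): the investor gets 14 if talks fail, so the founder offers 14 and keeps 186.
Round 3 (the investor proposes): the founder can get 186 next round, worth 0.42 × 186 = 78.12 now, so the investor offers 78.12, keeping 121.88.
Round 2 (the founder proposes): the investor can get 121.88 next round, worth 0.64 × 121.88 = 78.0032 now. The founder offers 78.0032 and keeps 200 − 78.0032 = 121.9968.
So by rejecting in round 1, the founder gets 121.9968 next round, worth 0.42 × 121.9968 = 51.238656 now.
Offer 66 ≥ 51.238656, so the founder accepts.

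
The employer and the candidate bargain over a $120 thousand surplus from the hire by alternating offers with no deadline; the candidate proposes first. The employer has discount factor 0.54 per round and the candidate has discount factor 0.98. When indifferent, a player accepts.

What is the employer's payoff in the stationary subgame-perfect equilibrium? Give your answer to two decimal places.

2.75

Let x be the candidate's share when the candidate proposes and y be the employer's share when the employer proposes.
The employer accepts iff offered ≥ 0.54·y, so x = 120 − 0.54y. Symmetrically y = 120 − 0.98x.
Substituting: x = 120 − 0.54(120 − 0.98x), giving x(1 − 0.98·0.54) = 120(1 − 0.54).
So x = 120 × 0.46 / 0.4708 ≈ 117.2472, and the employer receives 120 − x ≈ 2.7528.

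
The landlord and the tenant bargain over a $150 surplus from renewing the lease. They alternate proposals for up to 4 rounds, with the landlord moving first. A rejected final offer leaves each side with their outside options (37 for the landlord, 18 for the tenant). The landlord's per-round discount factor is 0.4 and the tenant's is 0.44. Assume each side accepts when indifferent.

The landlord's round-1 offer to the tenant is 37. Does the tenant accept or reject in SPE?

Work out the tenant's continuation value if the offer is rejected.
Round 4 (the tenant proposes): the landlord gets 37 if talks fail, so the tenant offers 37 and keeps 113.
Round 3 (the landlord proposes): the tenant can get 113 next round, worth 0.44 × 113 = 49.72 now; the landlord offers that and keeps 100.28.
Round 2 (the tenant proposes): the landlord can get 100.28 next round, worth 0.4 × 100.28 = 40.112 now, so the tenant offers 40.112, keeping 109.888.
So by rejecting in round 1, the tenant gets 109.888 next round, worth 0.44 × 109.888 = 48.35072 now.
Offer 37 < 48.35072, so the tenant rejects.

Reject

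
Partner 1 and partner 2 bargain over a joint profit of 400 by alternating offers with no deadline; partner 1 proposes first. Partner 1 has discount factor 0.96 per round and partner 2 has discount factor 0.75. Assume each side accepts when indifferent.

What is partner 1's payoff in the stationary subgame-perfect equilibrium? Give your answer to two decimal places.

When partner 1 proposes, partner 2 accepts any offer worth at least 0.75 times what partner 2 would get by proposing next round; and vice versa.
This gives x = 400 − 0.75y and y = 400 − 0.96x, where x and y are each side's share when it proposes.
Hence (1 − 0.75·0.96)x = 400(1 − 0.75), i.e. 0.28·x = 100.
x ≈ 357.1429; partner 2's share is 400 − x ≈ 42.8571.

357.14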